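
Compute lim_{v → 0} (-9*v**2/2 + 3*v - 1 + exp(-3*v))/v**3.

-9/2

Direct substitution gives 0/0.
Apply L'Hôpital: lim (-9*v + 3 - 3*e^(-3*v))/(3*v^2), still 0/0.
Apply L'Hôpital: lim (-9 + 9*e^(-3*v))/(6*v), still 0/0.
After 3 applications of L'Hôpital's rule the quotient is (-27*e^(-3*v))/(6); substituting v = 0 gives -9/2.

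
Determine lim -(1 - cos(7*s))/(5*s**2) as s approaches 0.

Substitution gives 0/0.
Use (1 − cos u)/u² → 1/2 with u = 7s: the limit is 7²/(2·(-5)) = -49/10.

-49/10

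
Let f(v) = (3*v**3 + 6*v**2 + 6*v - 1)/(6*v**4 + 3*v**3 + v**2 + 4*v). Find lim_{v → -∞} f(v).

The denominator has degree 4 and the numerator degree 3. Dividing numerator and denominator by v^4 sends every term to 0 except the leading denominator term, so the limit is 0.

0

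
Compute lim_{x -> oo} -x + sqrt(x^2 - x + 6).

An ∞ − ∞ form. Rationalising with the conjugate, the difference becomes (-x + 6) / (√(x^2 - x + 6) + x).
For large x the denominator behaves like 2·x, so the quotient tends to -1/2 = -1/2.

-1/2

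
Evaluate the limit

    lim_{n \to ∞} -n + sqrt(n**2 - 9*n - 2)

-9/2

An ∞ − ∞ form. Rationalising with the conjugate, the difference becomes (-9n - 2) / (√(n^2 - 9*n - 2) + n).
For large n the denominator behaves like 2·n, so the quotient tends to -9/2 = -9/2.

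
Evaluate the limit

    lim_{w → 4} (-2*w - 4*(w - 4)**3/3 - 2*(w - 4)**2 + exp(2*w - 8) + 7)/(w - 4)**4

2/3

Direct substitution gives 0/0.
Apply L'Hôpital: lim (-4*w - 4*(w - 4)^2 + 2*e^(2*w - 8) + 14)/(4*(w - 4)^3), still 0/0.
Apply L'Hôpital: lim (-8*w + 4*e^(2*w - 8) + 28)/(12*(w - 4)^2), still 0/0.
Apply L'Hôpital: lim (8*e^(2*w - 8) - 8)/(24*w - 96), still 0/0.
After 4 applications of L'Hôpital's rule the quotient is (16*e^(2*w - 8))/(24); substituting w = 4 gives 2/3.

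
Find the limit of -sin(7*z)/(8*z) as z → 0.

Substitution gives 0/0.
Write it as (7/(-8))·sin(7z)/(7z); since sin(u)/u → 1, the limit is -7/8.

-7/8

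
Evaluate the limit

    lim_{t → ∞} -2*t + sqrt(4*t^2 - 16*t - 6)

-4

An ∞ − ∞ form. Rationalising with the conjugate, the difference becomes (-16t - 6) / (√(4*t^2 - 16*t - 6) + 2t).
For large t the denominator behaves like 2·2t, so the quotient tends to -16/4 = -4.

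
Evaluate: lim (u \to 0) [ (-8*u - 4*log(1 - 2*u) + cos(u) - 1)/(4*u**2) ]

Substitution gives 0/0; apply L'Hôpital's rule 2 times.
After differentiating numerator and denominator 2 times the quotient is (-cos(u) + 16/(2*u - 1)^2)/(8); at u = 0 this is 15/8.

15/8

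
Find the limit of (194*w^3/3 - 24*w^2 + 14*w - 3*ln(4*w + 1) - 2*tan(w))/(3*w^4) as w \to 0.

Substitution gives 0/0 (the numerator vanishes to order 4).
Expand each term to order w^4: the coefficient of w^4 in -3·ln(1 + 4w) is 192 and in -2·tan(w) is 0.
Lower-order terms cancel with the polynomial part, so the numerator is (192)·w^4 + o(w^4), and the limit is (192)/(3) = 64.

64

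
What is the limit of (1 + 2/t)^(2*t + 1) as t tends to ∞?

The base → 1 and the exponent → ∞: a 1^∞ form.
Take logarithms: (2t + 1)·ln(1 + 2/t). Since ln(1+u) ~ u for small u, this behaves like (2t)·(2/t) → 4.
So the limit is e^(4).

e^(4)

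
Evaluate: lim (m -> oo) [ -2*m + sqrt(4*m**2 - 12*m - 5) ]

This has the form ∞ − ∞. Multiply and divide by the conjugate √(4*m^2 - 12*m - 5) + 2m.
That gives (-12m - 5) / (√(4*m^2 - 12*m - 5) + 2m).
Divide numerator and denominator by m: the limit is -12/(2·2) = -3.

-3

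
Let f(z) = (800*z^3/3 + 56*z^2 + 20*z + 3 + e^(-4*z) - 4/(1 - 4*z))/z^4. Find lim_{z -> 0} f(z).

-3040/3

Substitution gives 0/0; apply L'Hôpital's rule 4 times.
After differentiating numerator and denominator 4 times the quotient is (256*e^(-4*z) + 24576/(4*z - 1)^5)/(24); at z = 0 this is -3040/3.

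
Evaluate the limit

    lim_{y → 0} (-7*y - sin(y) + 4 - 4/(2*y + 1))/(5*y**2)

-16/5

Substitution gives 0/0; apply L'Hôpital's rule 2 times.
After differentiating numerator and denominator 2 times the quotient is (sin(y) - 32/(2*y + 1)^3)/(10); at y = 0 this is -16/5.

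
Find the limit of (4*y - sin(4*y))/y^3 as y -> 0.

Direct substitution gives 0/0.
Apply L'Hôpital: lim (4 - 4*cos(4*y))/(3*y^2), still 0/0.
Apply L'Hôpital: lim (16*sin(4*y))/(6*y), still 0/0.
After 3 applications of L'Hôpital's rule the quotient is (64*cos(4*y))/(6); substituting y = 0 gives 32/3.

32/3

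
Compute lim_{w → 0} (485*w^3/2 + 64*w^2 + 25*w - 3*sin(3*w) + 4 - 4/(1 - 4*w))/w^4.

Substitution gives 0/0 (the numerator vanishes to order 4).
Expand each term to order w^4: the coefficient of w^4 in -4·1/(1 - 4w) is -1024 and in -3·sin(3w) is 0.
Lower-order terms cancel with the polynomial part, so the numerator is (-1024)·w^4 + o(w^4), and the limit is (-1024)/(1) = -1024.

-1024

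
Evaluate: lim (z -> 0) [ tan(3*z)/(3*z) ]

1

Substitution gives 0/0.
Since tan(u)/u → 1 as u → 0, tan(3z)/(3z) → 1 and the limit is 3/3 = 1.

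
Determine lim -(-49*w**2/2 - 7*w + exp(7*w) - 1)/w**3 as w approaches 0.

-343/6

Direct substitution gives 0/0.
Apply L'Hôpital: lim (-49*w + 7*e^(7*w) - 7)/(-3*w^2), still 0/0.
Apply L'Hôpital: lim (49*e^(7*w) - 49)/(-6*w), still 0/0.
After 3 applications of L'Hôpital's rule the quotient is (343*e^(7*w))/(-6); substituting w = 0 gives -343/6.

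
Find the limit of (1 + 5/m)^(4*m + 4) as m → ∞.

Write it as [(1 + 5/m)^m]^(4) · (1 + 5/m)^(4). The bracketed term tends to e^(5) and the second factor to 1, so the limit is e^(20).

e^(20)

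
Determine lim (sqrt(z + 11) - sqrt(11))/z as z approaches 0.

√(11)/22

Substitution gives 0/0. Multiply numerator and denominator by the conjugate √(11 + z) + √11.
The numerator becomes (11 + z) − 11 = z, so the expression simplifies to 1/(√(11 + z) + √11).
Letting z → 0 gives 1/(2√11) = √(11)/22.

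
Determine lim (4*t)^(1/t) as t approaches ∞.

1

Base → ∞ and exponent → 0: an ∞^0 form.
Take logs: (1/t)·ln(4·t^1) = (ln 4 + 1·ln t)/t → 0.
So the limit is e^0 = 1.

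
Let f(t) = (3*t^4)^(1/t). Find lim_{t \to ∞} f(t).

1

Base → ∞ and exponent → 0: an ∞^0 form.
Take logs: (1/t)·ln(3·t^4) = (ln 3 + 4·ln t)/t → 0.
So the limit is e^0 = 1.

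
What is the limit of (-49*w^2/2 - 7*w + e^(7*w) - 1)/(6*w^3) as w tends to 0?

343/36

Direct substitution gives 0/0.
Apply L'Hôpital: lim (-49*w + 7*e^(7*w) - 7)/(18*w^2), still 0/0.
Apply L'Hôpital: lim (49*e^(7*w) - 49)/(36*w), still 0/0.
After 3 applications of L'Hôpital's rule the quotient is (343*e^(7*w))/(36); substituting w = 0 gives 343/36.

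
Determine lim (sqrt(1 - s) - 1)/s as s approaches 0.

Substitution gives 0/0. Multiply numerator and denominator by the conjugate √(1 - s) + √1.
The numerator becomes (1 - s) − 1 = -s, so the expression simplifies to -1/(√(1 - s) + √1).
Letting s → 0 gives -1/(2√1) = -1/2.

-1/2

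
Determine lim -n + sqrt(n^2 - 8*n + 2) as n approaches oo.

An ∞ − ∞ form. Rationalising with the conjugate, the difference becomes (-8n + 2) / (√(n^2 - 8*n + 2) + n).
For large n the denominator behaves like 2·n, so the quotient tends to -8/2 = -4.

-4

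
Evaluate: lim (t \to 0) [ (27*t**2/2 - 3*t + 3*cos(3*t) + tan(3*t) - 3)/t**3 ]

9

Substitution gives 0/0; apply L'Hôpital's rule 3 times.
After differentiating numerator and denominator 3 times the quotient is (81*sin(3*t) + 162*tan(3*t)^4 + 216*tan(3*t)^2 + 54)/(6); at t = 0 this is 9.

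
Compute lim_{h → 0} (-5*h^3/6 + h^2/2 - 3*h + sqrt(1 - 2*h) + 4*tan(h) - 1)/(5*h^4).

-1/8

Substitution gives 0/0 (the numerator vanishes to order 4).
Expand each term to order h^4: the coefficient of h^4 in √(1 - 2h) is -5/8 and in 4·tan(h) is 0.
Lower-order terms cancel with the polynomial part, so the numerator is (-5/8)·h^4 + o(h^4), and the limit is (-5/8)/(5) = -1/8.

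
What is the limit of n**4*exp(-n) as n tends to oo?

Write as n^4/e^{1n}, an ∞/∞ form.
Exponential growth dominates any polynomial, so repeated L'Hôpital (or the standard result) gives 0.

0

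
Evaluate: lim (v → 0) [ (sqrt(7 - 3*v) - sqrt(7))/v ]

Substitution gives 0/0. Multiply numerator and denominator by the conjugate √(7 - 3v) + √7.
The numerator becomes (7 - 3v) − 7 = -3v, so the expression simplifies to -3/(√(7 - 3v) + √7).
Letting v → 0 gives -3/(2√7) = -3*√(7)/14.

-3*√(7)/14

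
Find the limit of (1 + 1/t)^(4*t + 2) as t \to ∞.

e^(4)

Let L be the limit and take ln: ln L = lim (4t + 2)·ln(1 + 1/t) = lim (4t + 2)·(1/t + O(1/t²)) = 4.
Hence L = e^(4).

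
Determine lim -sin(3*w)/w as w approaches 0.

Substitution gives 0/0.
Write it as (3/(-1))·sin(3w)/(3w); since sin(u)/u → 1, the limit is -3.

-3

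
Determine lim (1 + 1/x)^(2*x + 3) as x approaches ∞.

e^(2)

The base → 1 and the exponent → ∞: a 1^∞ form.
Take logarithms: (2x + 3)·ln(1 + 1/x). Since ln(1+u) ~ u for small u, this behaves like (2x)·(1/x) → 2.
So the limit is e^(2).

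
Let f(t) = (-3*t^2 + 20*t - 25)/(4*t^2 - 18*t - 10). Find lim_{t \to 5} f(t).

At t = 5 both the top and bottom vanish — a removable singularity. Factoring out (t - 5) from each leaves (5 - 3*t)/(4*t + 2), which at t = 5 equals -5/11.

-5/11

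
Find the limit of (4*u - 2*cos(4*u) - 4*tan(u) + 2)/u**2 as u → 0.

Substitution gives 0/0 (the numerator vanishes to order 2).
Expand each term to order u^2: the coefficient of u^2 in -4·tan(u) is 0 and in -2·cos(4u) is 16.
Lower-order terms cancel with the polynomial part, so the numerator is (16)·u^2 + o(u^2), and the limit is (16)/(1) = 16.

16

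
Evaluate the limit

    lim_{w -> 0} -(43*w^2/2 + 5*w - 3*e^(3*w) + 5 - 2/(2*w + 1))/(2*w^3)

-5/4

Substitution gives 0/0 (the numerator vanishes to order 3).
Expand each term to order w^3: the coefficient of w^3 in -2·1/(1 + 2w) is 16 and in -3·e^(3w) is -27/2.
Lower-order terms cancel with the polynomial part, so the numerator is (5/2)·w^3 + o(w^3), and the limit is (5/2)/(-2) = -5/4.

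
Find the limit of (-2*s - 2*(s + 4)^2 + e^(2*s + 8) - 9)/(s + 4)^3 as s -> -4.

4/3

Direct substitution gives 0/0.
Apply L'Hôpital: lim (-4*s + 2*e^(2*s + 8) - 18)/(3*(s + 4)^2), still 0/0.
Apply L'Hôpital: lim (4*e^(2*s + 8) - 4)/(6*s + 24), still 0/0.
After 3 applications of L'Hôpital's rule the quotient is (8*e^(2*s + 8))/(6); substituting s = -4 gives 4/3.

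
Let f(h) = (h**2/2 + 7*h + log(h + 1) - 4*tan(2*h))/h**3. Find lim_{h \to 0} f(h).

Substitution gives 0/0; apply L'Hôpital's rule 3 times.
After differentiating numerator and denominator 3 times the quotient is (-128*tan(2*h)^2/cos(2*h)^2 - 64/cos(2*h)^4 + 2/(h + 1)^3)/(6); at h = 0 this is -31/3.

-31/3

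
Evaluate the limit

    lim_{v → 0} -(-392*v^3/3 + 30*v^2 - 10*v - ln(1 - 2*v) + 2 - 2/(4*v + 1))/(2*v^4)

254

Substitution gives 0/0 (the numerator vanishes to order 4).
Expand each term to order v^4: the coefficient of v^4 in -2·1/(1 + 4v) is -512 and in −ln(1 - 2v) is 4.
Lower-order terms cancel with the polynomial part, so the numerator is (-508)·v^4 + o(v^4), and the limit is (-508)/(-2) = 254.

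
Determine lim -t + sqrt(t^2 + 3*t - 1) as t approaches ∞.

3/2

This has the form ∞ − ∞. Multiply and divide by the conjugate √(t^2 + 3*t - 1) + t.
That gives (3t - 1) / (√(t^2 + 3*t - 1) + t).
Divide numerator and denominator by t: the limit is 3/(2·1) = 3/2.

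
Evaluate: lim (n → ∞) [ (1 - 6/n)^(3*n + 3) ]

The base → 1 and the exponent → ∞: a 1^∞ form.
Take logarithms: (3n + 3)·ln(1 - 6/n). Since ln(1+u) ~ u for small u, this behaves like (3n)·(-6/n) → -18.
So the limit is e^(-18).

e^(-18)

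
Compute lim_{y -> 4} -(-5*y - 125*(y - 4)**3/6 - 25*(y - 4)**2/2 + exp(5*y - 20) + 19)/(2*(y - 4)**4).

Direct substitution gives 0/0.
Apply L'Hôpital: lim (-25*y - 125*(y - 4)^2/2 + 5*e^(5*y - 20) + 95)/(-8*(y - 4)^3), still 0/0.
Apply L'Hôpital: lim (-125*y + 25*e^(5*y - 20) + 475)/(-24*(y - 4)^2), still 0/0.
Apply L'Hôpital: lim (125*e^(5*y - 20) - 125)/(192 - 48*y), still 0/0.
After 4 applications of L'Hôpital's rule the quotient is (625*e^(5*y - 20))/(-48); substituting y = 4 gives -625/48.

-625/48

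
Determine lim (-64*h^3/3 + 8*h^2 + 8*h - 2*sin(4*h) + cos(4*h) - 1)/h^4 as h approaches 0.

Substitution gives 0/0; apply L'Hôpital's rule 4 times.
After differentiating numerator and denominator 4 times the quotient is (-512*sin(4*h) + 256*cos(4*h))/(24); at h = 0 this is 32/3.

32/3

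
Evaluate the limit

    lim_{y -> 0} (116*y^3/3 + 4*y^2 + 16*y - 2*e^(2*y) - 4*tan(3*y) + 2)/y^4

Substitution gives 0/0 (the numerator vanishes to order 4).
Expand each term to order y^4: the coefficient of y^4 in -2·e^(2y) is -4/3 and in -4·tan(3y) is 0.
Lower-order terms cancel with the polynomial part, so the numerator is (-4/3)·y^4 + o(y^4), and the limit is (-4/3)/(1) = -4/3.

-4/3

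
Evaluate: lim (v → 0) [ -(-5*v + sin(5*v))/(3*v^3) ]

Direct substitution gives 0/0.
Apply L'Hôpital: lim (5*cos(5*v) - 5)/(-9*v^2), still 0/0.
Apply L'Hôpital: lim (-25*sin(5*v))/(-18*v), still 0/0.
After 3 applications of L'Hôpital's rule the quotient is (-125*cos(5*v))/(-18); substituting v = 0 gives 125/18.

125/18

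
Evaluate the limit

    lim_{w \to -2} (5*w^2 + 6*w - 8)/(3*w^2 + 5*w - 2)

2

At w = -2 both the top and bottom vanish — a removable singularity. Factoring out (w + 2) from each leaves (5*w - 4)/(3*w - 1), which at w = -2 equals 2.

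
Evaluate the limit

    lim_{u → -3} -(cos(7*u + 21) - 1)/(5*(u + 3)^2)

49/10

Direct substitution gives 0/0.
Apply L'Hôpital: lim (-7*sin(7*u + 21))/(-10*u - 30), still 0/0.
After 2 applications of L'Hôpital's rule the quotient is (-49*cos(7*u + 21))/(-10); substituting u = -3 gives 49/10.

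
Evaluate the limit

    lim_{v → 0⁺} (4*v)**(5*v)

Base → 0⁺ and exponent → 0⁺: a 0^0 form.
Take logs: 5v·ln(4v). This is 0·(−∞); rewriting as ln(4v)/(1/(5v)) and applying L'Hôpital gives 0.
Hence the limit is e^0 = 1.

1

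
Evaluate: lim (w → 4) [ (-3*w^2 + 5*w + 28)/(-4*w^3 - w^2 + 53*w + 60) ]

Since w = 4 makes numerator and denominator zero, (w - 4) divides both.
Cancelling it gives (-3*w - 7)/(-4*w^2 - 17*w - 15); now plug in w = 4 to get 19/147.

19/147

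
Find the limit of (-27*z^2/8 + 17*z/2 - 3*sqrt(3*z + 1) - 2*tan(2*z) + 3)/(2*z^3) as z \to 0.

Substitution gives 0/0 (the numerator vanishes to order 3).
Expand each term to order z^3: the coefficient of z^3 in -3·√(1 + 3z) is -81/16 and in -2·tan(2z) is -16/3.
Lower-order terms cancel with the polynomial part, so the numerator is (-499/48)·z^3 + o(z^3), and the limit is (-499/48)/(2) = -499/96.

-499/96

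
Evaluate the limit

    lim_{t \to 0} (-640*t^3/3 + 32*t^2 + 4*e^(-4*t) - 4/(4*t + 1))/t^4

-2944/3

Substitution gives 0/0; apply L'Hôpital's rule 4 times.
After differentiating numerator and denominator 4 times the quotient is (1024*e^(-4*t) - 24576/(4*t + 1)^5)/(24); at t = 0 this is -2944/3.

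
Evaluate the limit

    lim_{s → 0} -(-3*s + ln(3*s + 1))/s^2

Direct substitution gives 0/0.
Apply L'Hôpital: lim (-3 + 3/(3*s + 1))/(-2*s), still 0/0.
After 2 applications of L'Hôpital's rule the quotient is (-9/(3*s + 1)^2)/(-2); substituting s = 0 gives 9/2.

9/2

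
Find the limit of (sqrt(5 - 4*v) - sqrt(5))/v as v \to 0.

A 0/0 form; rationalise with √(5 - 4v) + √5. This collapses the numerator to -4v, leaving -4/(√(5 - 4v) + √5) → -4/(2√5) = -2*√(5)/5.

-2*√(5)/5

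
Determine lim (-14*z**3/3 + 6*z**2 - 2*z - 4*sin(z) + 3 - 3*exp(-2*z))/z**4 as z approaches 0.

-2

Substitution gives 0/0 (the numerator vanishes to order 4).
Expand each term to order z^4: the coefficient of z^4 in -3·e^(-2z) is -2 and in -4·sin(z) is 0.
Lower-order terms cancel with the polynomial part, so the numerator is (-2)·z^4 + o(z^4), and the limit is (-2)/(1) = -2.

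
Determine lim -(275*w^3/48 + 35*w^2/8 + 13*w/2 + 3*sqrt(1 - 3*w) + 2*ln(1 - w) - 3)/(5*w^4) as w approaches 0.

Substitution gives 0/0 (the numerator vanishes to order 4).
Expand each term to order w^4: the coefficient of w^4 in 3·√(1 - 3w) is -1215/128 and in 2·ln(1 - w) is -1/2.
Lower-order terms cancel with the polynomial part, so the numerator is (-1279/128)·w^4 + o(w^4), and the limit is (-1279/128)/(-5) = 1279/640.

1279/640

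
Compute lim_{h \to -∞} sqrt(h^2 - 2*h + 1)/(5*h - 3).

-1/5

For large |h|, √(h^2 - 2*h + 1) ≈ √1·|h| and the denominator ≈ 5h.
Since h → −∞, |h| = −h, giving −√1/(5) = -1/5.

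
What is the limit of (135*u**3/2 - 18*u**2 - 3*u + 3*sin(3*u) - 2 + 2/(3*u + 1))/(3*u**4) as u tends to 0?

Substitution gives 0/0 (the numerator vanishes to order 4).
Expand each term to order u^4: the coefficient of u^4 in 3·sin(3u) is 0 and in 2·1/(1 + 3u) is 162.
Lower-order terms cancel with the polynomial part, so the numerator is (162)·u^4 + o(u^4), and the limit is (162)/(3) = 54.

54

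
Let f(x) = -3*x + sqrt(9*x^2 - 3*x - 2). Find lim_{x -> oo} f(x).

-1/2

An ∞ − ∞ form. Rationalising with the conjugate, the difference becomes (-3x - 2) / (√(9*x^2 - 3*x - 2) + 3x).
For large x the denominator behaves like 2·3x, so the quotient tends to -3/6 = -1/2.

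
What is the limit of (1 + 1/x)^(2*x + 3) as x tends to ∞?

e^(2)

The base → 1 and the exponent → ∞: a 1^∞ form.
Take logarithms: (2x + 3)·ln(1 + 1/x). Since ln(1+u) ~ u for small u, this behaves like (2x)·(1/x) → 2.
So the limit is e^(2).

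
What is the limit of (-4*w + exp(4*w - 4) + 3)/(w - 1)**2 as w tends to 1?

8

Direct substitution gives 0/0.
Apply L'Hôpital: lim (4*e^(4*w - 4) - 4)/(2*w - 2), still 0/0.
After 2 applications of L'Hôpital's rule the quotient is (16*e^(4*w - 4))/(2); substituting w = 1 gives 8.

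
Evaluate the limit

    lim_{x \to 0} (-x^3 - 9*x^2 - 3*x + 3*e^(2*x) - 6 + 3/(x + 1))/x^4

5

Substitution gives 0/0 (the numerator vanishes to order 4).
Expand each term to order x^4: the coefficient of x^4 in 3·1/(1 + x) is 3 and in 3·e^(2x) is 2.
Lower-order terms cancel with the polynomial part, so the numerator is (5)·x^4 + o(x^4), and the limit is (5)/(1) = 5.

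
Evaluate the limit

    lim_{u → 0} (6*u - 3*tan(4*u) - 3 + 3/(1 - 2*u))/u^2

Substitution gives 0/0 (the numerator vanishes to order 2).
Expand each term to order u^2: the coefficient of u^2 in 3·1/(1 - 2u) is 12 and in -3·tan(4u) is 0.
Lower-order terms cancel with the polynomial part, so the numerator is (12)·u^2 + o(u^2), and the limit is (12)/(1) = 12.

12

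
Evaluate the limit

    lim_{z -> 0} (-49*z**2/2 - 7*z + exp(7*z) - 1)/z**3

Direct substitution gives 0/0.
Apply L'Hôpital: lim (-49*z + 7*e^(7*z) - 7)/(3*z^2), still 0/0.
Apply L'Hôpital: lim (49*e^(7*z) - 49)/(6*z), still 0/0.
After 3 applications of L'Hôpital's rule the quotient is (343*e^(7*z))/(6); substituting z = 0 gives 343/6.

343/6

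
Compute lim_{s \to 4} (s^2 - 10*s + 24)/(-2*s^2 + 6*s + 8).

1/5

Since s = 4 makes numerator and denominator zero, (s - 4) divides both.
Cancelling it gives (s - 6)/(-2*s - 2); now plug in s = 4 to get 1/5.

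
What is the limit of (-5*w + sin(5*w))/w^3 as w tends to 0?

Direct substitution gives 0/0.
Apply L'Hôpital: lim (5*cos(5*w) - 5)/(3*w^2), still 0/0.
Apply L'Hôpital: lim (-25*sin(5*w))/(6*w), still 0/0.
After 3 applications of L'Hôpital's rule the quotient is (-125*cos(5*w))/(6); substituting w = 0 gives -125/6.

-125/6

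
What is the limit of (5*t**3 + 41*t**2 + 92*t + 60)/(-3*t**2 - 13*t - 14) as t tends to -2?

12

Direct substitution gives 0/0, so factor. Both numerator and denominator have (t + 2) as a factor.
After cancelling, the expression reduces to (5*t^2 + 31*t + 30)/(-3*t - 7).
Substituting t = -2 gives 12.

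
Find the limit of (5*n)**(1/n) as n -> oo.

1

Base → ∞ and exponent → 0: an ∞^0 form.
Take logs: (1/n)·ln(5·n^1) = (ln 5 + 1·ln n)/n → 0.
So the limit is e^0 = 1.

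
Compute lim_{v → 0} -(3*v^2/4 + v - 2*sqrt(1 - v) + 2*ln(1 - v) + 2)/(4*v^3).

13/96

Substitution gives 0/0; apply L'Hôpital's rule 3 times.
After differentiating numerator and denominator 3 times the quotient is (4/(v - 1)^3 - 3*(v - 1)^3/(4*(1 - v)^(11/2)))/(-24); at v = 0 this is 13/96.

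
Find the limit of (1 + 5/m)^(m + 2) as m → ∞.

Let L be the limit and take ln: ln L = lim (m + 2)·ln(1 + 5/m) = lim (m + 2)·(5/m + O(1/m²)) = 5.
Hence L = e^(5).

e^(5)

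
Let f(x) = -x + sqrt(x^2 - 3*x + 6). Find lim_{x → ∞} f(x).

-3/2

An ∞ − ∞ form. Rationalising with the conjugate, the difference becomes (-3x + 6) / (√(x^2 - 3*x + 6) + x).
For large x the denominator behaves like 2·x, so the quotient tends to -3/2 = -3/2.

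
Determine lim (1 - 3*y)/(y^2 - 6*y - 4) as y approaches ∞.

The denominator has degree 2 and the numerator degree 1. Dividing numerator and denominator by y^2 sends every term to 0 except the leading denominator term, so the limit is 0.

0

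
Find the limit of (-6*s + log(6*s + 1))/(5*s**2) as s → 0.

Direct substitution gives 0/0.
Apply L'Hôpital: lim (-6 + 6/(6*s + 1))/(10*s), still 0/0.
After 2 applications of L'Hôpital's rule the quotient is (-36/(6*s + 1)^2)/(10); substituting s = 0 gives -18/5.

-18/5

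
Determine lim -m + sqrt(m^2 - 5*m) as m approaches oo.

-5/2

An ∞ − ∞ form. Rationalising with the conjugate, the difference becomes (-5m) / (√(m^2 - 5*m) + m).
For large m the denominator behaves like 2·m, so the quotient tends to -5/2 = -5/2.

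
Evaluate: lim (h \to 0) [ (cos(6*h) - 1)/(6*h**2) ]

-3

Direct substitution gives 0/0.
Apply L'Hôpital: lim (-6*sin(6*h))/(12*h), still 0/0.
After 2 applications of L'Hôpital's rule the quotient is (-36*cos(6*h))/(12); substituting h = 0 gives -3.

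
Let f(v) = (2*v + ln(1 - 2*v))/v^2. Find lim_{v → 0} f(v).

-2

Direct substitution gives 0/0.
Apply L'Hôpital: lim (2 - 2/(1 - 2*v))/(2*v), still 0/0.
After 2 applications of L'Hôpital's rule the quotient is (-4/(1 - 2*v)^2)/(2); substituting v = 0 gives -2.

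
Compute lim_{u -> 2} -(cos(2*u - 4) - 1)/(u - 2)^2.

2

Direct substitution gives 0/0.
Apply L'Hôpital: lim (-2*sin(2*u - 4))/(4 - 2*u), still 0/0.
After 2 applications of L'Hôpital's rule the quotient is (-4*cos(2*u - 4))/(-2); substituting u = 2 gives 2.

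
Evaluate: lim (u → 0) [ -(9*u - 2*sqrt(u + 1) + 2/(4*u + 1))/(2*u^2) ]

-129/8

Substitution gives 0/0; apply L'Hôpital's rule 2 times.
After differentiating numerator and denominator 2 times the quotient is (64/(4*u + 1)^3 + 1/(2*(u + 1)^(3/2)))/(-4); at u = 0 this is -129/8.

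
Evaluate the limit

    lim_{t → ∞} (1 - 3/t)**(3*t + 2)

e^(-9)

Write it as [(1 - 3/t)^t]^(3) · (1 - 3/t)^(2). The bracketed term tends to e^(-3) and the second factor to 1, so the limit is e^(-9).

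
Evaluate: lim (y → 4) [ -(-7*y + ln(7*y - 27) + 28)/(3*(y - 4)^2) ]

49/6

Direct substitution gives 0/0.
Apply L'Hôpital: lim (-7 + 7/(7*y - 27))/(24 - 6*y), still 0/0.
After 2 applications of L'Hôpital's rule the quotient is (-49/(7*y - 27)^2)/(-6); substituting y = 4 gives 49/6.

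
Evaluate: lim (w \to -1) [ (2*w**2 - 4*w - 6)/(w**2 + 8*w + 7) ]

Direct substitution gives 0/0, so factor. Both numerator and denominator have (w + 1) as a factor.
After cancelling, the expression reduces to (2*w - 6)/(w + 7).
Substituting w = -1 gives -4/3.

-4/3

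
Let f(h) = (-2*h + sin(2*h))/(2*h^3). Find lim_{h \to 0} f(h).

Direct substitution gives 0/0.
Apply L'Hôpital: lim (2*cos(2*h) - 2)/(6*h^2), still 0/0.
Apply L'Hôpital: lim (-4*sin(2*h))/(12*h), still 0/0.
After 3 applications of L'Hôpital's rule the quotient is (-8*cos(2*h))/(12); substituting h = 0 gives -2/3.

-2/3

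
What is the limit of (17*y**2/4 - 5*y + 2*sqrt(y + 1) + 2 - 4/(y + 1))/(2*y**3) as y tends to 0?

33/16

Substitution gives 0/0; apply L'Hôpital's rule 3 times.
After differentiating numerator and denominator 3 times the quotient is (24/(y + 1)^4 + 3/(4*(y + 1)^(5/2)))/(12); at y = 0 this is 33/16.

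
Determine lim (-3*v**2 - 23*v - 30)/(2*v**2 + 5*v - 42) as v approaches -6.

-13/19

Direct substitution gives 0/0, so factor. Both numerator and denominator have (v + 6) as a factor.
After cancelling, the expression reduces to (-3*v - 5)/(2*v - 7).
Substituting v = -6 gives -13/19.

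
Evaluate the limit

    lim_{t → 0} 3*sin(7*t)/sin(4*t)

Substitution gives 0/0.
Divide numerator and denominator by t: sin(7t)/t → 7 and sin(4t)/t → 4, so the limit is 3·7/4 = 21/4.

21/4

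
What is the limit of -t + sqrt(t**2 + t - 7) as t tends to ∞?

1/2

This has the form ∞ − ∞. Multiply and divide by the conjugate √(t^2 + t - 7) + t.
That gives (t - 7) / (√(t^2 + t - 7) + t).
Divide numerator and denominator by t: the limit is 1/(2·1) = 1/2.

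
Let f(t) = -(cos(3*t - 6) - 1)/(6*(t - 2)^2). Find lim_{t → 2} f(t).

Direct substitution gives 0/0.
Apply L'Hôpital: lim (-3*sin(3*t - 6))/(24 - 12*t), still 0/0.
After 2 applications of L'Hôpital's rule the quotient is (-9*cos(3*t - 6))/(-12); substituting t = 2 gives 3/4.

3/4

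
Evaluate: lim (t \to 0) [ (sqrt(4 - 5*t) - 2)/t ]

Substitution gives 0/0. Multiply numerator and denominator by the conjugate √(4 - 5t) + √4.
The numerator becomes (4 - 5t) − 4 = -5t, so the expression simplifies to -5/(√(4 - 5t) + √4).
Letting t → 0 gives -5/(2√4) = -5/4.

-5/4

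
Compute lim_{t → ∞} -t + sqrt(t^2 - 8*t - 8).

An ∞ − ∞ form. Rationalising with the conjugate, the difference becomes (-8t - 8) / (√(t^2 - 8*t - 8) + t).
For large t the denominator behaves like 2·t, so the quotient tends to -8/2 = -4.

-4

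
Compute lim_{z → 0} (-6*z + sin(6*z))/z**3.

Direct substitution gives 0/0.
Apply L'Hôpital: lim (6*cos(6*z) - 6)/(3*z^2), still 0/0.
Apply L'Hôpital: lim (-36*sin(6*z))/(6*z), still 0/0.
After 3 applications of L'Hôpital's rule the quotient is (-216*cos(6*z))/(6); substituting z = 0 gives -36.

-36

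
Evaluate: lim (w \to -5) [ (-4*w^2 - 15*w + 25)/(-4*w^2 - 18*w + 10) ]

25/22

Since w = -5 makes numerator and denominator zero, (w + 5) divides both.
Cancelling it gives (5 - 4*w)/(2 - 4*w); now plug in w = -5 to get 25/22.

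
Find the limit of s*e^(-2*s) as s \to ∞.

Write as s^1/e^{2s}, an ∞/∞ form.
Exponential growth dominates any polynomial, so repeated L'Hôpital (or the standard result) gives 0.

0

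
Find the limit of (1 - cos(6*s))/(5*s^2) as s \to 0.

18/5

Substitution gives 0/0.
Use (1 − cos u)/u² → 1/2 with u = 6s: the limit is 6²/(2·5) = 18/5.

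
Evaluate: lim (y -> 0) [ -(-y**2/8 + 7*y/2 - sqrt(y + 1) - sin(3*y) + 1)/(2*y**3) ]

Substitution gives 0/0 (the numerator vanishes to order 3).
Expand each term to order y^3: the coefficient of y^3 in −√(1 + y) is -1/16 and in −sin(3y) is 9/2.
Lower-order terms cancel with the polynomial part, so the numerator is (71/16)·y^3 + o(y^3), and the limit is (71/16)/(-2) = -71/32.

-71/32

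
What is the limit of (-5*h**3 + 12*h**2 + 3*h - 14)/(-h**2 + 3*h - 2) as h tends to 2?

At h = 2 both the top and bottom vanish — a removable singularity. Factoring out (h - 2) from each leaves (-5*h^2 + 2*h + 7)/(1 - h), which at h = 2 equals 9.

9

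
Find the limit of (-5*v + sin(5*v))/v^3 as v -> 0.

-125/6

Direct substitution gives 0/0.
Apply L'Hôpital: lim (5*cos(5*v) - 5)/(3*v^2), still 0/0.
Apply L'Hôpital: lim (-25*sin(5*v))/(6*v), still 0/0.
After 3 applications of L'Hôpital's rule the quotient is (-125*cos(5*v))/(6); substituting v = 0 gives -125/6.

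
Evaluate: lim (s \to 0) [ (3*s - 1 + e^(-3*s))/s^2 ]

Direct substitution gives 0/0.
Apply L'Hôpital: lim (3 - 3*e^(-3*s))/(2*s), still 0/0.
After 2 applications of L'Hôpital's rule the quotient is (9*e^(-3*s))/(2); substituting s = 0 gives 9/2.

9/2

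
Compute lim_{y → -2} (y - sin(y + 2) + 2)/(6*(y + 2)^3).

1/36

Direct substitution gives 0/0.
Apply L'Hôpital: lim (1 - cos(y + 2))/(18*(y + 2)^2), still 0/0.
Apply L'Hôpital: lim (sin(y + 2))/(36*y + 72), still 0/0.
After 3 applications of L'Hôpital's rule the quotient is (cos(y + 2))/(36); substituting y = -2 gives 1/36.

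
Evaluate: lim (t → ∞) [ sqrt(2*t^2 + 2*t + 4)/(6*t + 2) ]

For large |t|, √(2*t^2 + 2*t + 4) ≈ √2·|t| and the denominator ≈ 6t.
Since t → +∞, |t| = t, giving √2/(6) = √(2)/6.

√(2)/6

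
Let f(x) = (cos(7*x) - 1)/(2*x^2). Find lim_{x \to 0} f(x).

-49/4

Direct substitution gives 0/0.
Apply L'Hôpital: lim (-7*sin(7*x))/(4*x), still 0/0.
After 2 applications of L'Hôpital's rule the quotient is (-49*cos(7*x))/(4); substituting x = 0 gives -49/4.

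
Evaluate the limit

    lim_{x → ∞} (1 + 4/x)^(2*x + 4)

e^(8)

Write it as [(1 + 4/x)^x]^(2) · (1 + 4/x)^(4). The bracketed term tends to e^(4) and the second factor to 1, so the limit is e^(8).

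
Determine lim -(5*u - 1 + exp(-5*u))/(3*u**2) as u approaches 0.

Direct substitution gives 0/0.
Apply L'Hôpital: lim (5 - 5*e^(-5*u))/(-6*u), still 0/0.
After 2 applications of L'Hôpital's rule the quotient is (25*e^(-5*u))/(-6); substituting u = 0 gives -25/6.

-25/6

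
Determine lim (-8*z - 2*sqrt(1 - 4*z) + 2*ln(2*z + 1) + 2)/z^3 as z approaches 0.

40/3

Substitution gives 0/0 (the numerator vanishes to order 3).
Expand each term to order z^3: the coefficient of z^3 in 2·ln(1 + 2z) is 16/3 and in -2·√(1 - 4z) is 8.
Lower-order terms cancel with the polynomial part, so the numerator is (40/3)·z^3 + o(z^3), and the limit is (40/3)/(1) = 40/3.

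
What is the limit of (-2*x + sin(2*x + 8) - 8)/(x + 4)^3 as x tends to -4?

Direct substitution gives 0/0.
Apply L'Hôpital: lim (2*cos(2*x + 8) - 2)/(3*(x + 4)^2), still 0/0.
Apply L'Hôpital: lim (-4*sin(2*x + 8))/(6*x + 24), still 0/0.
After 3 applications of L'Hôpital's rule the quotient is (-8*cos(2*x + 8))/(6); substituting x = -4 gives -4/3.

-4/3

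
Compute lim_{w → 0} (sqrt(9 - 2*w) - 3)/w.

-1/3

A 0/0 form; rationalise with √(9 - 2w) + √9. This collapses the numerator to -2w, leaving -2/(√(9 - 2w) + √9) → -2/(2√9) = -1/3.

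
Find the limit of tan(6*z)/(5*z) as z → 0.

6/5

Substitution gives 0/0.
Since tan(u)/u → 1 as u → 0, tan(6z)/(6z) → 1 and the limit is 6/5.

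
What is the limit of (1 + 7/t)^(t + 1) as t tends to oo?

e^(7)

Let L be the limit and take ln: ln L = lim (t + 1)·ln(1 + 7/t) = lim (t + 1)·(7/t + O(1/t²)) = 7.
Hence L = e^(7).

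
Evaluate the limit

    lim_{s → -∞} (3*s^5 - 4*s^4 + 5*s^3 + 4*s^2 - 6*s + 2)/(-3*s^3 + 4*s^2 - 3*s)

-∞

The numerator has higher degree (5 > 3); the quotient behaves like (3/(-3))·s^2 for large |s|.
As s → −∞ this diverges to -∞.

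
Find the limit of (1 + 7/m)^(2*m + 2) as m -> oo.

Write it as [(1 + 7/m)^m]^(2) · (1 + 7/m)^(2). The bracketed term tends to e^(7) and the second factor to 1, so the limit is e^(14).

e^(14)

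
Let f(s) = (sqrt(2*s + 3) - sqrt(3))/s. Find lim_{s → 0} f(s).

√(3)/3

A 0/0 form; rationalise with √(3 + 2s) + √3. This collapses the numerator to 2s, leaving 2/(√(3 + 2s) + √3) → 2/(2√3) = √(3)/3.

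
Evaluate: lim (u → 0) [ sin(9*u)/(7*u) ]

Substitution gives 0/0.
Write it as (9/7)·sin(9u)/(9u); since sin(θ)/θ → 1, the limit is 9/7.

9/7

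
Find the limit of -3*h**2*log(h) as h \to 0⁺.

0

This is a 0·(−∞) form. Rewrite as -3·ln(h) / h^(−2) and apply L'Hôpital:
the derivative quotient is -3·(1/h) / (−2·h^(−3)) = (3/2)·h^2 → 0.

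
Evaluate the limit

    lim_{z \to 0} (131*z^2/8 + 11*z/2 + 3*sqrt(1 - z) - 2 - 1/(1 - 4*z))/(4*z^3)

-1027/64

Substitution gives 0/0; apply L'Hôpital's rule 3 times.
After differentiating numerator and denominator 3 times the quotient is (-384/(4*z - 1)^4 - 9/(8*(1 - z)^(5/2)))/(24); at z = 0 this is -1027/64.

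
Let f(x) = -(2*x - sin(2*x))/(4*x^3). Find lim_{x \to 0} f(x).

-1/3

Direct substitution gives 0/0.
Apply L'Hôpital: lim (2 - 2*cos(2*x))/(-12*x^2), still 0/0.
Apply L'Hôpital: lim (4*sin(2*x))/(-24*x), still 0/0.
After 3 applications of L'Hôpital's rule the quotient is (8*cos(2*x))/(-24); substituting x = 0 gives -1/3.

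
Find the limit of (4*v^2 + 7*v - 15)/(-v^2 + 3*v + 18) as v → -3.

Direct substitution gives 0/0, so factor. Both numerator and denominator have (v + 3) as a factor.
After cancelling, the expression reduces to (4*v - 5)/(6 - v).
Substituting v = -3 gives -17/9.

-17/9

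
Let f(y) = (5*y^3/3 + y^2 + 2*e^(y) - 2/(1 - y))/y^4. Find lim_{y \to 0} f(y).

-23/12

Substitution gives 0/0 (the numerator vanishes to order 4).
Expand each term to order y^4: the coefficient of y^4 in -2·1/(1 - y) is -2 and in 2·e^(y) is 1/12.
Lower-order terms cancel with the polynomial part, so the numerator is (-23/12)·y^4 + o(y^4), and the limit is (-23/12)/(1) = -23/12.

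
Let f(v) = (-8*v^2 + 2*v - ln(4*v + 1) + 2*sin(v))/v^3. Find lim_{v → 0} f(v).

Substitution gives 0/0 (the numerator vanishes to order 3).
Expand each term to order v^3: the coefficient of v^3 in 2·sin(v) is -1/3 and in −ln(1 + 4v) is -64/3.
Lower-order terms cancel with the polynomial part, so the numerator is (-65/3)·v^3 + o(v^3), and the limit is (-65/3)/(1) = -65/3.

-65/3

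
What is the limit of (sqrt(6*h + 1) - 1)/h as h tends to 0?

Substitution gives 0/0. Multiply numerator and denominator by the conjugate √(1 + 6h) + √1.
The numerator becomes (1 + 6h) − 1 = 6h, so the expression simplifies to 6/(√(1 + 6h) + √1).
Letting h → 0 gives 6/(2√1) = 3.

3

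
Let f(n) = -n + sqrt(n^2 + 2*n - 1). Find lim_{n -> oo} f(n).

1

An ∞ − ∞ form. Rationalising with the conjugate, the difference becomes (2n - 1) / (√(n^2 + 2*n - 1) + n).
For large n the denominator behaves like 2·n, so the quotient tends to 2/2 = 1.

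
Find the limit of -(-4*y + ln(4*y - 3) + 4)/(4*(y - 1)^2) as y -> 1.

2

Direct substitution gives 0/0.
Apply L'Hôpital: lim (-4 + 4/(4*y - 3))/(8 - 8*y), still 0/0.
After 2 applications of L'Hôpital's rule the quotient is (-16/(4*y - 3)^2)/(-8); substituting y = 1 gives 2.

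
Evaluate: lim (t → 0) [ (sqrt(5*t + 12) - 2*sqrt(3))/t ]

Substitution gives 0/0. Multiply numerator and denominator by the conjugate √(12 + 5t) + √12.
The numerator becomes (12 + 5t) − 12 = 5t, so the expression simplifies to 5/(√(12 + 5t) + √12).
Letting t → 0 gives 5/(2√12) = 5*√(3)/12.

5*√(3)/12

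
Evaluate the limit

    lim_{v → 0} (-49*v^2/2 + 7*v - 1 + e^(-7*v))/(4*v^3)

Direct substitution gives 0/0.
Apply L'Hôpital: lim (-49*v + 7 - 7*e^(-7*v))/(12*v^2), still 0/0.
Apply L'Hôpital: lim (-49 + 49*e^(-7*v))/(24*v), still 0/0.
After 3 applications of L'Hôpital's rule the quotient is (-343*e^(-7*v))/(24); substituting v = 0 gives -343/24.

-343/24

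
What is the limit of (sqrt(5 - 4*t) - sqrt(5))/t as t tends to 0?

-2*√(5)/5

A 0/0 form; rationalise with √(5 - 4t) + √5. This collapses the numerator to -4t, leaving -4/(√(5 - 4t) + √5) → -4/(2√5) = -2*√(5)/5.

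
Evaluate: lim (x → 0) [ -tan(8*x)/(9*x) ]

Substitution gives 0/0.
Since tan(u)/u → 1 as u → 0, tan(8x)/(8x) → 1 and the limit is 8/(-9) = -8/9.

-8/9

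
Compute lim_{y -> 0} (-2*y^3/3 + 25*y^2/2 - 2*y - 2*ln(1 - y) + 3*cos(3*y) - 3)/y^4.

85/8

Substitution gives 0/0; apply L'Hôpital's rule 4 times.
After differentiating numerator and denominator 4 times the quotient is (243*cos(3*y) + 12/(y - 1)^4)/(24); at y = 0 this is 85/8.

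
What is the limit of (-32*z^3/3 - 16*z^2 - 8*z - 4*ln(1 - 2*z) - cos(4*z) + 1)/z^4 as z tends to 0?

Substitution gives 0/0 (the numerator vanishes to order 4).
Expand each term to order z^4: the coefficient of z^4 in -4·ln(1 - 2z) is 16 and in −cos(4z) is -32/3.
Lower-order terms cancel with the polynomial part, so the numerator is (16/3)·z^4 + o(z^4), and the limit is (16/3)/(1) = 16/3.

16/3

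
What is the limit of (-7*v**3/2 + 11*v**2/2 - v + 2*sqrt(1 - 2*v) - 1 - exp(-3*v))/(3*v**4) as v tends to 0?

Substitution gives 0/0 (the numerator vanishes to order 4).
Expand each term to order v^4: the coefficient of v^4 in 2·√(1 - 2v) is -5/4 and in −e^(-3v) is -27/8.
Lower-order terms cancel with the polynomial part, so the numerator is (-37/8)·v^4 + o(v^4), and the limit is (-37/8)/(3) = -37/24.

-37/24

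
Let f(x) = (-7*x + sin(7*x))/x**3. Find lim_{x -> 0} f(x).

-343/6

Direct substitution gives 0/0.
Apply L'Hôpital: lim (7*cos(7*x) - 7)/(3*x^2), still 0/0.
Apply L'Hôpital: lim (-49*sin(7*x))/(6*x), still 0/0.
After 3 applications of L'Hôpital's rule the quotient is (-343*cos(7*x))/(6); substituting x = 0 gives -343/6.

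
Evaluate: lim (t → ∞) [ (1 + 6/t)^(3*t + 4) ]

e^(18)

Write it as [(1 + 6/t)^t]^(3) · (1 + 6/t)^(4). The bracketed term tends to e^(6) and the second factor to 1, so the limit is e^(18).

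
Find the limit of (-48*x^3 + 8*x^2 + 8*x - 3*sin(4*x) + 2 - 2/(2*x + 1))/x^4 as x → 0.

Substitution gives 0/0 (the numerator vanishes to order 4).
Expand each term to order x^4: the coefficient of x^4 in -2·1/(1 + 2x) is -32 and in -3·sin(4x) is 0.
Lower-order terms cancel with the polynomial part, so the numerator is (-32)·x^4 + o(x^4), and the limit is (-32)/(1) = -32.

-32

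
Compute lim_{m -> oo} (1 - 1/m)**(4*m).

Let L be the limit and take ln: ln L = lim (4m)·ln(1 - 1/m) = lim (4m)·(-1/m + O(1/m²)) = -4.
Hence L = e^(-4).

e^(-4)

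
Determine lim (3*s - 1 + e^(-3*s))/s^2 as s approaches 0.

Direct substitution gives 0/0.
Apply L'Hôpital: lim (3 - 3*e^(-3*s))/(2*s), still 0/0.
After 2 applications of L'Hôpital's rule the quotient is (9*e^(-3*s))/(2); substituting s = 0 gives 9/2.

9/2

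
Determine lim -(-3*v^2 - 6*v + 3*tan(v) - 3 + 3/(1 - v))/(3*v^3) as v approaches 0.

-4/3

Substitution gives 0/0 (the numerator vanishes to order 3).
Expand each term to order v^3: the coefficient of v^3 in 3·1/(1 - v) is 3 and in 3·tan(v) is 1.
Lower-order terms cancel with the polynomial part, so the numerator is (4)·v^3 + o(v^3), and the limit is (4)/(-3) = -4/3.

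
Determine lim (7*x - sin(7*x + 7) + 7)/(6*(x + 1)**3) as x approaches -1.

Direct substitution gives 0/0.
Apply L'Hôpital: lim (7 - 7*cos(7*x + 7))/(18*(x + 1)^2), still 0/0.
Apply L'Hôpital: lim (49*sin(7*x + 7))/(36*x + 36), still 0/0.
After 3 applications of L'Hôpital's rule the quotient is (343*cos(7*x + 7))/(36); substituting x = -1 gives 343/36.

343/36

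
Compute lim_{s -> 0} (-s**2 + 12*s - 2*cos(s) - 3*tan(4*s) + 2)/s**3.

Substitution gives 0/0 (the numerator vanishes to order 3).
Expand each term to order s^3: the coefficient of s^3 in -2·cos(s) is 0 and in -3·tan(4s) is -64.
Lower-order terms cancel with the polynomial part, so the numerator is (-64)·s^3 + o(s^3), and the limit is (-64)/(1) = -64.

-64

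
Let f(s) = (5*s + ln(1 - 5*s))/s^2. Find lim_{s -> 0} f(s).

Direct substitution gives 0/0.
Apply L'Hôpital: lim (5 - 5/(1 - 5*s))/(2*s), still 0/0.
After 2 applications of L'Hôpital's rule the quotient is (-25/(1 - 5*s)^2)/(2); substituting s = 0 gives -25/2.

-25/2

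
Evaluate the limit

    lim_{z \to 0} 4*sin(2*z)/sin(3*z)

8/3

Substitution gives 0/0.
Divide numerator and denominator by z: sin(2z)/z → 2 and sin(3z)/z → 3, so the limit is 4·2/3 = 8/3.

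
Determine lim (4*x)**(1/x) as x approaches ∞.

Base → ∞ and exponent → 0: an ∞^0 form.
Take logs: (1/x)·ln(4·x^1) = (ln 4 + 1·ln x)/x → 0.
So the limit is e^0 = 1.

1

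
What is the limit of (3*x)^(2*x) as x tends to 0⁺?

Base → 0⁺ and exponent → 0⁺: a 0^0 form.
Take logs: 2x·ln(3x). This is 0·(−∞); rewriting as ln(3x)/(1/(2x)) and applying L'Hôpital gives 0.
Hence the limit is e^0 = 1.

1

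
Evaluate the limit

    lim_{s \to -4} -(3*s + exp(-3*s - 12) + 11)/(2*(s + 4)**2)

Direct substitution gives 0/0.
Apply L'Hôpital: lim (3 - 3*e^(-3*s - 12))/(-4*s - 16), still 0/0.
After 2 applications of L'Hôpital's rule the quotient is (9*e^(-3*s - 12))/(-4); substituting s = -4 gives -9/4.

-9/4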